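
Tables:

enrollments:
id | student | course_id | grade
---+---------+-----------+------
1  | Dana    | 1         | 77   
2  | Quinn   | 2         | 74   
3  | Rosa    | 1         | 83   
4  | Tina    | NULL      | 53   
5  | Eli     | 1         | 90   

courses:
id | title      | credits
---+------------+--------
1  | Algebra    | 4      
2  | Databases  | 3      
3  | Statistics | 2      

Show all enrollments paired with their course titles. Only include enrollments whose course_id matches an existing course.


INNER JOIN keeps only enrollments rows whose course_id matches an id in courses. Walk through each enrollment:
  - enrollment 1 (Dana): course_id=1 -> matches Algebra
  - enrollment 2 (Quinn): course_id=2 -> matches Databases
  - enrollment 3 (Rosa): course_id=1 -> matches Algebra
  - enrollment 4 (Tina): course_id=NULL, no match -> dropped
  - enrollment 5 (Eli): course_id=1 -> matches Algebra
So 1 of 5 rows is dropped.

SQL:
SELECT a.student, b.title AS course
FROM enrollments a
INNER JOIN courses b ON a.course_id = b.id

Result:
student | course   
--------+----------
Dana    | Algebra  
Quinn   | Databases
Rosa    | Algebra  
Eli     | Algebra  


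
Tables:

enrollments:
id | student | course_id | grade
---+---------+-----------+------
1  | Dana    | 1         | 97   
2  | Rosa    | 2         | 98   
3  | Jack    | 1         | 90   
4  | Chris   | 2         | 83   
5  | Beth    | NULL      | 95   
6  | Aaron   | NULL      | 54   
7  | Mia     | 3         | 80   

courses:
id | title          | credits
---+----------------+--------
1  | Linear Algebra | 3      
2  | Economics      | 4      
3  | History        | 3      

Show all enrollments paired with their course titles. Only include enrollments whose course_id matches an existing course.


INNER JOIN keeps only enrollments rows whose course_id matches an id in courses. Walk through each enrollment:
  - enrollment 1 (Dana): course_id=1 -> matches Linear Algebra
  - enrollment 2 (Rosa): course_id=2 -> matches Economics
  - enrollment 3 (Jack): course_id=1 -> matches Linear Algebra
  - enrollment 4 (Chris): course_id=2 -> matches Economics
  - enrollment 5 (Beth): course_id=NULL, no match -> dropped
  - enrollment 6 (Aaron): course_id=NULL, no match -> dropped
  - enrollment 7 (Mia): course_id=3 -> matches History
So 2 of 7 rows are dropped.

SQL:
SELECT a.student, b.title AS course
FROM enrollments a
INNER JOIN courses b ON a.course_id = b.id

Result:
student | course        
--------+---------------
Dana    | Linear Algebra
Rosa    | Economics     
Jack    | Linear Algebra
Chris   | Economics     
Mia     | History       


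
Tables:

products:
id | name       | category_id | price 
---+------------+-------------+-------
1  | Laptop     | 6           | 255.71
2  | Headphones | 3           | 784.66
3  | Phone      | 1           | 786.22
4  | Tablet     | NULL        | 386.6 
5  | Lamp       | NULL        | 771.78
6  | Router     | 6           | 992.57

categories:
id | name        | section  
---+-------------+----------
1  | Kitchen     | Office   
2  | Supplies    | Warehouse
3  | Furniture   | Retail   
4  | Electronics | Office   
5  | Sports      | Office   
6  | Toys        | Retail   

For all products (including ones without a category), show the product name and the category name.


LEFT JOIN keeps every row from products (the left table); where category_id has no match in categories, the category columns become NULL. Walk through each product:
  - product 1 (Laptop): category_id=6 -> matches Toys
  - product 2 (Headphones): category_id=3 -> matches Furniture
  - product 3 (Phone): category_id=1 -> matches Kitchen
  - product 4 (Tablet): category_id=NULL, no match -> kept with NULL
  - product 5 (Lamp): category_id=NULL, no match -> kept with NULL
  - product 6 (Router): category_id=6 -> matches Toys
All 6 rows appear; 2 have NULL category.

SQL:
SELECT a.name, b.name AS category
FROM products a
LEFT JOIN categories b ON a.category_id = b.id

Result:
name       | category 
-----------+----------
Laptop     | Toys     
Headphones | Furniture
Phone      | Kitchen  
Tablet     | NULL     
Lamp       | NULL     
Router     | Toys     


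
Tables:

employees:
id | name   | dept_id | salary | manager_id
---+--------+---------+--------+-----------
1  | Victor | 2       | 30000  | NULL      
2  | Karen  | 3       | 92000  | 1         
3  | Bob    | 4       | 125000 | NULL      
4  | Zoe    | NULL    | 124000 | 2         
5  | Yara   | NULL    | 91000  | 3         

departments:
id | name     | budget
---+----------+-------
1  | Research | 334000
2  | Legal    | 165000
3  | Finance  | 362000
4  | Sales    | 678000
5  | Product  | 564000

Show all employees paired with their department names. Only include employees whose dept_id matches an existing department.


INNER JOIN keeps only employees rows whose dept_id matches an id in departments. Walk through each employee:
  - employee 1 (Victor): dept_id=2 -> matches Legal
  - employee 2 (Karen): dept_id=3 -> matches Finance
  - employee 3 (Bob): dept_id=4 -> matches Sales
  - employee 4 (Zoe): dept_id=NULL, no match -> dropped
  - employee 5 (Yara): dept_id=NULL, no match -> dropped
So 2 of 5 rows are dropped.

SQL:
SELECT a.name, b.name AS department
FROM employees a
INNER JOIN departments b ON a.dept_id = b.id

Result:
name   | department
-------+-----------
Victor | Legal     
Karen  | Finance   
Bob    | Sales     


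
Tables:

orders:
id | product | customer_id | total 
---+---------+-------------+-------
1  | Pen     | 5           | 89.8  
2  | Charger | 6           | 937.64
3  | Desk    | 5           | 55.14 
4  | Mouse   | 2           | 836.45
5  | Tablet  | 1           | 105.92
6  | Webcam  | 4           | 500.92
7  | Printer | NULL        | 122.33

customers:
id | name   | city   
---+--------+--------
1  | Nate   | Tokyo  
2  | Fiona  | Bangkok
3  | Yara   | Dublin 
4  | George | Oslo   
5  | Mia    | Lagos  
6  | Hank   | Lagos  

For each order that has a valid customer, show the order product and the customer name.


INNER JOIN keeps only orders rows whose customer_id matches an id in customers. Walk through each order:
  - order 1 (Pen): customer_id=5 -> matches Mia
  - order 2 (Charger): customer_id=6 -> matches Hank
  - order 3 (Desk): customer_id=5 -> matches Mia
  - order 4 (Mouse): customer_id=2 -> matches Fiona
  - order 5 (Tablet): customer_id=1 -> matches Nate
  - order 6 (Webcam): customer_id=4 -> matches George
  - order 7 (Printer): customer_id=NULL, no match -> dropped
So 1 of 7 rows is dropped.

SQL:
SELECT a.product, b.name AS customer
FROM orders a
INNER JOIN customers b ON a.customer_id = b.id

Result:
product | customer
--------+---------
Pen     | Mia     
Charger | Hank    
Desk    | Mia     
Mouse   | Fiona   
Tablet  | Nate    
Webcam  | George  


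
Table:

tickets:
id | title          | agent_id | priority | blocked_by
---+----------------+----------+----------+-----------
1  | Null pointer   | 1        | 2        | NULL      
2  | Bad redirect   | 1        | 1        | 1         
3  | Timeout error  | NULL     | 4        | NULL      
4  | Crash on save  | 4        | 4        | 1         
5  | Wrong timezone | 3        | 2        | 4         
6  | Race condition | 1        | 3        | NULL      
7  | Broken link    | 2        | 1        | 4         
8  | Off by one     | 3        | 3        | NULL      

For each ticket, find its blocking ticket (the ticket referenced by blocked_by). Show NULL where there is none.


This is a self-join: tickets is joined to a second copy of itself, matching each row's blocked_by to another row's id. Use LEFT JOIN so rows with blocked_by=NULL are kept.
  - ticket 1 (Null pointer): blocked_by=NULL -> NULL
  - ticket 2 (Bad redirect): blocked_by=1 -> Null pointer
  - ticket 3 (Timeout error): blocked_by=NULL -> NULL
  - ticket 4 (Crash on save): blocked_by=1 -> Null pointer
  - ticket 5 (Wrong timezone): blocked_by=4 -> Crash on save
  - ticket 6 (Race condition): blocked_by=NULL -> NULL
  - ticket 7 (Broken link): blocked_by=4 -> Crash on save
  - ticket 8 (Off by one): blocked_by=NULL -> NULL

SQL:
SELECT a.title AS item, b.title AS blocked_by
FROM tickets a
LEFT JOIN tickets b ON a.blocked_by = b.id

Result:
item           | blocked_by   
---------------+--------------
Null pointer   | NULL         
Bad redirect   | Null pointer 
Timeout error  | NULL         
Crash on save  | Null pointer 
Wrong timezone | Crash on save
Race condition | NULL         
Broken link    | Crash on save
Off by one     | NULL         


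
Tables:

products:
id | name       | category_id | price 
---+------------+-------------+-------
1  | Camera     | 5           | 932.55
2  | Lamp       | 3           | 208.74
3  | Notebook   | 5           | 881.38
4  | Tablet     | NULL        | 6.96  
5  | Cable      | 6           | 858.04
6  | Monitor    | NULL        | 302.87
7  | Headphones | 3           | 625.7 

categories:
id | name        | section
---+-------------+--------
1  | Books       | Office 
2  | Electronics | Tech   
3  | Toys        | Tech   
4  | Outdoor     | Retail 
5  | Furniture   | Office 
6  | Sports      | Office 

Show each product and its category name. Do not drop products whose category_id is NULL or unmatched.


LEFT JOIN keeps every row from products (the left table); where category_id has no match in categories, the category columns become NULL. Walk through each product:
  - product 1 (Camera): category_id=5 -> matches Furniture
  - product 2 (Lamp): category_id=3 -> matches Toys
  - product 3 (Notebook): category_id=5 -> matches Furniture
  - product 4 (Tablet): category_id=NULL, no match -> kept with NULL
  - product 5 (Cable): category_id=6 -> matches Sports
  - product 6 (Monitor): category_id=NULL, no match -> kept with NULL
  - product 7 (Headphones): category_id=3 -> matches Toys
All 7 rows appear; 2 have NULL category.

SQL:
SELECT a.name, b.name AS category
FROM products a
LEFT JOIN categories b ON a.category_id = b.id

Result:
name       | category 
-----------+----------
Camera     | Furniture
Lamp       | Toys     
Notebook   | Furniture
Tablet     | NULL     
Cable      | Sports   
Monitor    | NULL     
Headphones | Toys     


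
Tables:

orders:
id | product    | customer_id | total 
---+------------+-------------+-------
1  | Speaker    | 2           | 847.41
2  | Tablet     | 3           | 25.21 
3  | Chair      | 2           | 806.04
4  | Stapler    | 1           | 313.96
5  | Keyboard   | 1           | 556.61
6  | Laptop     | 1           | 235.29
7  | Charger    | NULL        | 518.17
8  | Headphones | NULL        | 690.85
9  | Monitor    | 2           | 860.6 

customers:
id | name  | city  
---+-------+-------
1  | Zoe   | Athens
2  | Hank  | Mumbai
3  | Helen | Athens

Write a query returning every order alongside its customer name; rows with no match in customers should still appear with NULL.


LEFT JOIN keeps every row from orders (the left table); where customer_id has no match in customers, the customer columns become NULL. Walk through each order:
  - order 1 (Speaker): customer_id=2 -> matches Hank
  - order 2 (Tablet): customer_id=3 -> matches Helen
  - order 3 (Chair): customer_id=2 -> matches Hank
  - order 4 (Stapler): customer_id=1 -> matches Zoe
  - order 5 (Keyboard): customer_id=1 -> matches Zoe
  - order 6 (Laptop): customer_id=1 -> matches Zoe
  - order 7 (Charger): customer_id=NULL, no match -> kept with NULL
  - order 8 (Headphones): customer_id=NULL, no match -> kept with NULL
  - order 9 (Monitor): customer_id=2 -> matches Hank
All 9 rows appear; 2 have NULL customer.

SQL:
SELECT a.product, b.name AS customer
FROM orders a
LEFT JOIN customers b ON a.customer_id = b.id

Result:
product    | customer
-----------+---------
Speaker    | Hank    
Tablet     | Helen   
Chair      | Hank    
Stapler    | Zoe     
Keyboard   | Zoe     
Laptop     | Zoe     
Charger    | NULL    
Headphones | NULL    
Monitor    | Hank    


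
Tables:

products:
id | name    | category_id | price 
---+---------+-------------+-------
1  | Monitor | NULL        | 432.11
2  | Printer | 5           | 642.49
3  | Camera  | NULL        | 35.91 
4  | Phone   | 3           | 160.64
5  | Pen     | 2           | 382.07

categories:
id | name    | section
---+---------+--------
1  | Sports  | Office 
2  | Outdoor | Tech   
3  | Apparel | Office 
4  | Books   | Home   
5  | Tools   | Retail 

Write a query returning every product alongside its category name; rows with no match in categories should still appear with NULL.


LEFT JOIN keeps every row from products (the left table); where category_id has no match in categories, the category columns become NULL. Walk through each product:
  - product 1 (Monitor): category_id=NULL, no match -> kept with NULL
  - product 2 (Printer): category_id=5 -> matches Tools
  - product 3 (Camera): category_id=NULL, no match -> kept with NULL
  - product 4 (Phone): category_id=3 -> matches Apparel
  - product 5 (Pen): category_id=2 -> matches Outdoor
All 5 rows appear; 2 have NULL category.

SQL:
SELECT a.name, b.name AS category
FROM products a
LEFT JOIN categories b ON a.category_id = b.id

Result:
name    | category
--------+---------
Monitor | NULL    
Printer | Tools   
Camera  | NULL    
Phone   | Apparel 
Pen     | Outdoor 


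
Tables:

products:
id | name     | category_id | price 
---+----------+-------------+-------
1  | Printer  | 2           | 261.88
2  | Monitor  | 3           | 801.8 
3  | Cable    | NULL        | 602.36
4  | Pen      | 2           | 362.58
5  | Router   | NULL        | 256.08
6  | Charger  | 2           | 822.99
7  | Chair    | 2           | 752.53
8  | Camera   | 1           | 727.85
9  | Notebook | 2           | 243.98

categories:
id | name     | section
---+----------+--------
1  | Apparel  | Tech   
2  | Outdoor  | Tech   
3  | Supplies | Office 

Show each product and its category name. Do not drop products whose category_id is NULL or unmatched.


LEFT JOIN keeps every row from products (the left table); where category_id has no match in categories, the category columns become NULL. Walk through each product:
  - product 1 (Printer): category_id=2 -> matches Outdoor
  - product 2 (Monitor): category_id=3 -> matches Supplies
  - product 3 (Cable): category_id=NULL, no match -> kept with NULL
  - product 4 (Pen): category_id=2 -> matches Outdoor
  - product 5 (Router): category_id=NULL, no match -> kept with NULL
  - product 6 (Charger): category_id=2 -> matches Outdoor
  - product 7 (Chair): category_id=2 -> matches Outdoor
  - product 8 (Camera): category_id=1 -> matches Apparel
  - product 9 (Notebook): category_id=2 -> matches Outdoor
All 9 rows appear; 2 have NULL category.

SQL:
SELECT a.name, b.name AS category
FROM products a
LEFT JOIN categories b ON a.category_id = b.id

Result:
name     | category
---------+---------
Printer  | Outdoor 
Monitor  | Supplies
Cable    | NULL    
Pen      | Outdoor 
Router   | NULL    
Charger  | Outdoor 
Chair    | Outdoor 
Camera   | Apparel 
Notebook | Outdoor 


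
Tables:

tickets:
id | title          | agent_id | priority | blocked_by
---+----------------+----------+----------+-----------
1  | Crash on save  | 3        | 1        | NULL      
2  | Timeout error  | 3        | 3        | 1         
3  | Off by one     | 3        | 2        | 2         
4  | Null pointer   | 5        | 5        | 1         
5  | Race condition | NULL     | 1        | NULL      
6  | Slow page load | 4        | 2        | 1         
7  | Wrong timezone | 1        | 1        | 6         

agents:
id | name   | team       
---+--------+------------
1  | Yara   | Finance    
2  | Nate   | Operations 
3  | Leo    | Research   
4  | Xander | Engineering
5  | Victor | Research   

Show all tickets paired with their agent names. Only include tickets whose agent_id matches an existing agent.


INNER JOIN keeps only tickets rows whose agent_id matches an id in agents. Walk through each ticket:
  - ticket 1 (Crash on save): agent_id=3 -> matches Leo
  - ticket 2 (Timeout error): agent_id=3 -> matches Leo
  - ticket 3 (Off by one): agent_id=3 -> matches Leo
  - ticket 4 (Null pointer): agent_id=5 -> matches Victor
  - ticket 5 (Race condition): agent_id=NULL, no match -> dropped
  - ticket 6 (Slow page load): agent_id=4 -> matches Xander
  - ticket 7 (Wrong timezone): agent_id=1 -> matches Yara
So 1 of 7 rows is dropped.

SQL:
SELECT a.title, b.name AS agent
FROM tickets a
INNER JOIN agents b ON a.agent_id = b.id

Result:
title          | agent 
---------------+-------
Crash on save  | Leo   
Timeout error  | Leo   
Off by one     | Leo   
Null pointer   | Victor
Slow page load | Xander
Wrong timezone | Yara  


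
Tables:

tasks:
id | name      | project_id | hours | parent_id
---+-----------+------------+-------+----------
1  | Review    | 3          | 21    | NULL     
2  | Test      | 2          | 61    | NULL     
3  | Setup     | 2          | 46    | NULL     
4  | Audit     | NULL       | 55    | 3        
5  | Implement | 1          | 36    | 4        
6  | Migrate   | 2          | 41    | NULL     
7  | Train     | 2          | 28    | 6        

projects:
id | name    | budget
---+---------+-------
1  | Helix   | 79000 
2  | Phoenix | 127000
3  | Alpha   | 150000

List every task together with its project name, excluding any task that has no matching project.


INNER JOIN keeps only tasks rows whose project_id matches an id in projects. Walk through each task:
  - task 1 (Review): project_id=3 -> matches Alpha
  - task 2 (Test): project_id=2 -> matches Phoenix
  - task 3 (Setup): project_id=2 -> matches Phoenix
  - task 4 (Audit): project_id=NULL, no match -> dropped
  - task 5 (Implement): project_id=1 -> matches Helix
  - task 6 (Migrate): project_id=2 -> matches Phoenix
  - task 7 (Train): project_id=2 -> matches Phoenix
So 1 of 7 rows is dropped.

SQL:
SELECT a.name, b.name AS project
FROM tasks a
INNER JOIN projects b ON a.project_id = b.id

Result:
name      | project
----------+--------
Review    | Alpha  
Test      | Phoenix
Setup     | Phoenix
Implement | Helix  
Migrate   | Phoenix
Train     | Phoenix


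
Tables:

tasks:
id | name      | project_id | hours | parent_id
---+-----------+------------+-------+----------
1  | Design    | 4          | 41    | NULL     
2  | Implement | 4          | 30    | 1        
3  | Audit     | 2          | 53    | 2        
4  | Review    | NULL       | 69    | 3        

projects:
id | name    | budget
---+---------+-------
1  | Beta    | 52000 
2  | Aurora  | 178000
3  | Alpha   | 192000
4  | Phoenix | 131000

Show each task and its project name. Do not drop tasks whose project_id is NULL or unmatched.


LEFT JOIN keeps every row from tasks (the left table); where project_id has no match in projects, the project columns become NULL. Walk through each task:
  - task 1 (Design): project_id=4 -> matches Phoenix
  - task 2 (Implement): project_id=4 -> matches Phoenix
  - task 3 (Audit): project_id=2 -> matches Aurora
  - task 4 (Review): project_id=NULL, no match -> kept with NULL
All 4 rows appear; 1 has NULL project.

SQL:
SELECT a.name, b.name AS project
FROM tasks a
LEFT JOIN projects b ON a.project_id = b.id

Result:
name      | project
----------+--------
Design    | Phoenix
Implement | Phoenix
Audit     | Aurora 
Review    | NULL   


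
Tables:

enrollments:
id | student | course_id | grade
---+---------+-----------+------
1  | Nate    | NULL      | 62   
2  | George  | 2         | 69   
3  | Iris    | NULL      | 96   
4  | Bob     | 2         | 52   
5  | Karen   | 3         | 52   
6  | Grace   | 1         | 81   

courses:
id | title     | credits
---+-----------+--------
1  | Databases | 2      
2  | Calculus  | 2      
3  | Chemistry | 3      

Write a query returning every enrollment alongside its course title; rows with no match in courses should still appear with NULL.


LEFT JOIN keeps every row from enrollments (the left table); where course_id has no match in courses, the course columns become NULL. Walk through each enrollment:
  - enrollment 1 (Nate): course_id=NULL, no match -> kept with NULL
  - enrollment 2 (George): course_id=2 -> matches Calculus
  - enrollment 3 (Iris): course_id=NULL, no match -> kept with NULL
  - enrollment 4 (Bob): course_id=2 -> matches Calculus
  - enrollment 5 (Karen): course_id=3 -> matches Chemistry
  - enrollment 6 (Grace): course_id=1 -> matches Databases
All 6 rows appear; 2 have NULL course.

SQL:
SELECT a.student, b.title AS course
FROM enrollments a
LEFT JOIN courses b ON a.course_id = b.id

Result:
student | course   
--------+----------
Nate    | NULL     
George  | Calculus 
Iris    | NULL     
Bob     | Calculus 
Karen   | Chemistry
Grace   | Databases


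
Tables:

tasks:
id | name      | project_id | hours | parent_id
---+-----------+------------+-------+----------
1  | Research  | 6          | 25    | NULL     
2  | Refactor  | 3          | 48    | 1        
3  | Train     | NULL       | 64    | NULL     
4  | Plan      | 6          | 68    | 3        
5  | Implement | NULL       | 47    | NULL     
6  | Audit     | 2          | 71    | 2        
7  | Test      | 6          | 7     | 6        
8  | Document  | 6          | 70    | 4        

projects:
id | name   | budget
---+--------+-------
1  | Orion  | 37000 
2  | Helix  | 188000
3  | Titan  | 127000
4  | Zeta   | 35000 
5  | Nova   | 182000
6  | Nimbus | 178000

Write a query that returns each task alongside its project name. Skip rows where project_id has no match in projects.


INNER JOIN keeps only tasks rows whose project_id matches an id in projects. Walk through each task:
  - task 1 (Research): project_id=6 -> matches Nimbus
  - task 2 (Refactor): project_id=3 -> matches Titan
  - task 3 (Train): project_id=NULL, no match -> dropped
  - task 4 (Plan): project_id=6 -> matches Nimbus
  - task 5 (Implement): project_id=NULL, no match -> dropped
  - task 6 (Audit): project_id=2 -> matches Helix
  - task 7 (Test): project_id=6 -> matches Nimbus
  - task 8 (Document): project_id=6 -> matches Nimbus
So 2 of 8 rows are dropped.

SQL:
SELECT a.name, b.name AS project
FROM tasks a
INNER JOIN projects b ON a.project_id = b.id

Result:
name     | project
---------+--------
Research | Nimbus 
Refactor | Titan  
Plan     | Nimbus 
Audit    | Helix  
Test     | Nimbus 
Document | Nimbus 


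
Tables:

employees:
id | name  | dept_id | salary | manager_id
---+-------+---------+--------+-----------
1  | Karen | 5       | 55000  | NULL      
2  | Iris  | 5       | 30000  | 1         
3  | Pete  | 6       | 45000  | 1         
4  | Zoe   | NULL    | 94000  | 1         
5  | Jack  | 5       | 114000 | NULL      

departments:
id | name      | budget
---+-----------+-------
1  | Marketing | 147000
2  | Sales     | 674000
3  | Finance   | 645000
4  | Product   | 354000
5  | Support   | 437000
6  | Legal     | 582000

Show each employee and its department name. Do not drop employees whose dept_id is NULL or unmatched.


LEFT JOIN keeps every row from employees (the left table); where dept_id has no match in departments, the department columns become NULL. Walk through each employee:
  - employee 1 (Karen): dept_id=5 -> matches Support
  - employee 2 (Iris): dept_id=5 -> matches Support
  - employee 3 (Pete): dept_id=6 -> matches Legal
  - employee 4 (Zoe): dept_id=NULL, no match -> kept with NULL
  - employee 5 (Jack): dept_id=5 -> matches Support
All 5 rows appear; 1 has NULL department.

SQL:
SELECT a.name, b.name AS department
FROM employees a
LEFT JOIN departments b ON a.dept_id = b.id

Result:
name  | department
------+-----------
Karen | Support   
Iris  | Support   
Pete  | Legal     
Zoe   | NULL      
Jack  | Support   


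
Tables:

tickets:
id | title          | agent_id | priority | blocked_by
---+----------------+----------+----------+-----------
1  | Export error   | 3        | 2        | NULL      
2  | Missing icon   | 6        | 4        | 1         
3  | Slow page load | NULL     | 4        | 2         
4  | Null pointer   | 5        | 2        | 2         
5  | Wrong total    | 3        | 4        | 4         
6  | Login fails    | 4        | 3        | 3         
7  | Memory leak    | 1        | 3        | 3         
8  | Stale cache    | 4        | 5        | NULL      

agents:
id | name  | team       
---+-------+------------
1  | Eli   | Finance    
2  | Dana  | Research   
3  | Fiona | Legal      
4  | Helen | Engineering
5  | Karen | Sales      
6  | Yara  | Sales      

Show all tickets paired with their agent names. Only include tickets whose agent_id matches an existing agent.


INNER JOIN keeps only tickets rows whose agent_id matches an id in agents. Walk through each ticket:
  - ticket 1 (Export error): agent_id=3 -> matches Fiona
  - ticket 2 (Missing icon): agent_id=6 -> matches Yara
  - ticket 3 (Slow page load): agent_id=NULL, no match -> dropped
  - ticket 4 (Null pointer): agent_id=5 -> matches Karen
  - ticket 5 (Wrong total): agent_id=3 -> matches Fiona
  - ticket 6 (Login fails): agent_id=4 -> matches Helen
  - ticket 7 (Memory leak): agent_id=1 -> matches Eli
  - ticket 8 (Stale cache): agent_id=4 -> matches Helen
So 1 of 8 rows is dropped.

SQL:
SELECT a.title, b.name AS agent
FROM tickets a
INNER JOIN agents b ON a.agent_id = b.id

Result:
title        | agent
-------------+------
Export error | Fiona
Missing icon | Yara 
Null pointer | Karen
Wrong total  | Fiona
Login fails  | Helen
Memory leak  | Eli  
Stale cache  | Helen


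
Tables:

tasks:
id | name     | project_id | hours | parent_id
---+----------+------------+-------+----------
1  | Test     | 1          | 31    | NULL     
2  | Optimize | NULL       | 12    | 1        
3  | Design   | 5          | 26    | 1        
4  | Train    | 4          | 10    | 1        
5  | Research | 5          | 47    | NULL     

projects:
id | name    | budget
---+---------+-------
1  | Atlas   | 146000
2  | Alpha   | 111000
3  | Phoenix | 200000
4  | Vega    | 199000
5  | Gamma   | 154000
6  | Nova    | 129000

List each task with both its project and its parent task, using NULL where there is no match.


Two LEFT JOINs from the same base table tasks: one to projects via project_id, one to tasks itself via parent_id. Both are LEFT so every task is preserved.
Match against projects:
  - task 1 (Test): project_id=1 -> matches Atlas
  - task 2 (Optimize): project_id=NULL, no match -> kept with NULL
  - task 3 (Design): project_id=5 -> matches Gamma
  - task 4 (Train): project_id=4 -> matches Vega
  - task 5 (Research): project_id=5 -> matches Gamma
Match against tasks (self):
  - task 1 (Test): parent_id=NULL -> NULL
  - task 2 (Optimize): parent_id=1 -> Test
  - task 3 (Design): parent_id=1 -> Test
  - task 4 (Train): parent_id=1 -> Test
  - task 5 (Research): parent_id=NULL -> NULL

SQL:
SELECT a.name, b.name AS project, c.name AS parent
FROM tasks a
LEFT JOIN projects b ON a.project_id = b.id
LEFT JOIN tasks c ON a.parent_id = c.id

Result:
name     | project | parent
---------+---------+-------
Test     | Atlas   | NULL  
Optimize | NULL    | Test  
Design   | Gamma   | Test  
Train    | Vega    | Test  
Research | Gamma   | NULL  


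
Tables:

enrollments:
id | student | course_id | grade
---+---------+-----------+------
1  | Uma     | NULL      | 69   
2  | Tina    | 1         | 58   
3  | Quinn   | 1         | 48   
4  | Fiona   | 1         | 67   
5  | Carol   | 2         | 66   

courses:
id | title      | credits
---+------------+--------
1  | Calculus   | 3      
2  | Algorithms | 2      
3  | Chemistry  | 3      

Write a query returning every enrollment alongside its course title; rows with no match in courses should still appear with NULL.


LEFT JOIN keeps every row from enrollments (the left table); where course_id has no match in courses, the course columns become NULL. Walk through each enrollment:
  - enrollment 1 (Uma): course_id=NULL, no match -> kept with NULL
  - enrollment 2 (Tina): course_id=1 -> matches Calculus
  - enrollment 3 (Quinn): course_id=1 -> matches Calculus
  - enrollment 4 (Fiona): course_id=1 -> matches Calculus
  - enrollment 5 (Carol): course_id=2 -> matches Algorithms
All 5 rows appear; 1 has NULL course.

SQL:
SELECT a.student, b.title AS course
FROM enrollments a
LEFT JOIN courses b ON a.course_id = b.id

Result:
student | course    
--------+-----------
Uma     | NULL      
Tina    | Calculus  
Quinn   | Calculus  
Fiona   | Calculus  
Carol   | Algorithms


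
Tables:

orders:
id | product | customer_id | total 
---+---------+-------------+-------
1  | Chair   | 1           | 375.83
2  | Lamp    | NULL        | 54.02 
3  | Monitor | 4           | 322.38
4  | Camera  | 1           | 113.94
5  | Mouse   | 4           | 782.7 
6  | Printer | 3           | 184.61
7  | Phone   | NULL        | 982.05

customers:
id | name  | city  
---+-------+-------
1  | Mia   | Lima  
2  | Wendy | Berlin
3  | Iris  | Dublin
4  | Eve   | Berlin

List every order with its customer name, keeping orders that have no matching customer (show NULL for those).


LEFT JOIN keeps every row from orders (the left table); where customer_id has no match in customers, the customer columns become NULL. Walk through each order:
  - order 1 (Chair): customer_id=1 -> matches Mia
  - order 2 (Lamp): customer_id=NULL, no match -> kept with NULL
  - order 3 (Monitor): customer_id=4 -> matches Eve
  - order 4 (Camera): customer_id=1 -> matches Mia
  - order 5 (Mouse): customer_id=4 -> matches Eve
  - order 6 (Printer): customer_id=3 -> matches Iris
  - order 7 (Phone): customer_id=NULL, no match -> kept with NULL
All 7 rows appear; 2 have NULL customer.

SQL:
SELECT a.product, b.name AS customer
FROM orders a
LEFT JOIN customers b ON a.customer_id = b.id

Result:
product | customer
--------+---------
Chair   | Mia     
Lamp    | NULL    
Monitor | Eve     
Camera  | Mia     
Mouse   | Eve     
Printer | Iris    
Phone   | NULL    


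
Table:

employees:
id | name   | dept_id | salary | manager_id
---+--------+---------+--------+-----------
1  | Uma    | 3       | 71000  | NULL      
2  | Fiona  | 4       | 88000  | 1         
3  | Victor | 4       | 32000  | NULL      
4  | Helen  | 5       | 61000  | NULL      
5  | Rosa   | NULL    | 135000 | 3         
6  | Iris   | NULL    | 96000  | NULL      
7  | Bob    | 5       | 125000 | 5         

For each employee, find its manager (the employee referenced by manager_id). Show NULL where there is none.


This is a self-join: employees is joined to a second copy of itself, matching each row's manager_id to another row's id. Use LEFT JOIN so rows with manager_id=NULL are kept.
  - employee 1 (Uma): manager_id=NULL -> NULL
  - employee 2 (Fiona): manager_id=1 -> Uma
  - employee 3 (Victor): manager_id=NULL -> NULL
  - employee 4 (Helen): manager_id=NULL -> NULL
  - employee 5 (Rosa): manager_id=3 -> Victor
  - employee 6 (Iris): manager_id=NULL -> NULL
  - employee 7 (Bob): manager_id=5 -> Rosa

SQL:
SELECT a.name AS item, b.name AS manager
FROM employees a
LEFT JOIN employees b ON a.manager_id = b.id

Result:
item   | manager
-------+--------
Uma    | NULL   
Fiona  | Uma    
Victor | NULL   
Helen  | NULL   
Rosa   | Victor 
Iris   | NULL   
Bob    | Rosa   


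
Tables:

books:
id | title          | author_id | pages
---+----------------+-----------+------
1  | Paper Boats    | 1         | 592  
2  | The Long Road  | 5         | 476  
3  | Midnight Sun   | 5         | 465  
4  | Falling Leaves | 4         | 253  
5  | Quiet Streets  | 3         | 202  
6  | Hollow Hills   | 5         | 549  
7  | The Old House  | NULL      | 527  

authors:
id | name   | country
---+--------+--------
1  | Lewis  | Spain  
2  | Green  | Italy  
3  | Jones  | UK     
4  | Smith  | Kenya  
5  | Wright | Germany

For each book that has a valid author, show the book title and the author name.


INNER JOIN keeps only books rows whose author_id matches an id in authors. Walk through each book:
  - book 1 (Paper Boats): author_id=1 -> matches Lewis
  - book 2 (The Long Road): author_id=5 -> matches Wright
  - book 3 (Midnight Sun): author_id=5 -> matches Wright
  - book 4 (Falling Leaves): author_id=4 -> matches Smith
  - book 5 (Quiet Streets): author_id=3 -> matches Jones
  - book 6 (Hollow Hills): author_id=5 -> matches Wright
  - book 7 (The Old House): author_id=NULL, no match -> dropped
So 1 of 7 rows is dropped.

SQL:
SELECT a.title, b.name AS author
FROM books a
INNER JOIN authors b ON a.author_id = b.id

Result:
title          | author
---------------+-------
Paper Boats    | Lewis 
The Long Road  | Wright
Midnight Sun   | Wright
Falling Leaves | Smith 
Quiet Streets  | Jones 
Hollow Hills   | Wright


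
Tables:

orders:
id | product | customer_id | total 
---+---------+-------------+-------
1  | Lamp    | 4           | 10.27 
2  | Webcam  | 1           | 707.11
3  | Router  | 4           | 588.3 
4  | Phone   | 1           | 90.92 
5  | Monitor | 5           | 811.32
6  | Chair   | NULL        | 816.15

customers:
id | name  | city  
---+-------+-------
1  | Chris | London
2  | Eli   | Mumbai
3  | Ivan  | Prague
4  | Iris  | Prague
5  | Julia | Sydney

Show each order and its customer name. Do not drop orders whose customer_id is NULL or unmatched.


LEFT JOIN keeps every row from orders (the left table); where customer_id has no match in customers, the customer columns become NULL. Walk through each order:
  - order 1 (Lamp): customer_id=4 -> matches Iris
  - order 2 (Webcam): customer_id=1 -> matches Chris
  - order 3 (Router): customer_id=4 -> matches Iris
  - order 4 (Phone): customer_id=1 -> matches Chris
  - order 5 (Monitor): customer_id=5 -> matches Julia
  - order 6 (Chair): customer_id=NULL, no match -> kept with NULL
All 6 rows appear; 1 has NULL customer.

SQL:
SELECT a.product, b.name AS customer
FROM orders a
LEFT JOIN customers b ON a.customer_id = b.id

Result:
product | customer
--------+---------
Lamp    | Iris    
Webcam  | Chris   
Router  | Iris    
Phone   | Chris   
Monitor | Julia   
Chair   | NULL    


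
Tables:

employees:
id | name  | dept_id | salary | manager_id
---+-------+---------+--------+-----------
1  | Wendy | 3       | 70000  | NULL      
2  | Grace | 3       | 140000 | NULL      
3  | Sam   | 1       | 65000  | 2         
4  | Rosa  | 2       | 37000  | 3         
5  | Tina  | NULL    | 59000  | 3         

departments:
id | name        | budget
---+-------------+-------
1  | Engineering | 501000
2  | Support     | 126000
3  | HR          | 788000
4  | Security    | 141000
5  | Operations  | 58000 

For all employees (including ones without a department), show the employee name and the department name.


LEFT JOIN keeps every row from employees (the left table); where dept_id has no match in departments, the department columns become NULL. Walk through each employee:
  - employee 1 (Wendy): dept_id=3 -> matches HR
  - employee 2 (Grace): dept_id=3 -> matches HR
  - employee 3 (Sam): dept_id=1 -> matches Engineering
  - employee 4 (Rosa): dept_id=2 -> matches Support
  - employee 5 (Tina): dept_id=NULL, no match -> kept with NULL
All 5 rows appear; 1 has NULL department.

SQL:
SELECT a.name, b.name AS department
FROM employees a
LEFT JOIN departments b ON a.dept_id = b.id

Result:
name  | department 
------+------------
Wendy | HR         
Grace | HR         
Sam   | Engineering
Rosa  | Support    
Tina  | NULL       


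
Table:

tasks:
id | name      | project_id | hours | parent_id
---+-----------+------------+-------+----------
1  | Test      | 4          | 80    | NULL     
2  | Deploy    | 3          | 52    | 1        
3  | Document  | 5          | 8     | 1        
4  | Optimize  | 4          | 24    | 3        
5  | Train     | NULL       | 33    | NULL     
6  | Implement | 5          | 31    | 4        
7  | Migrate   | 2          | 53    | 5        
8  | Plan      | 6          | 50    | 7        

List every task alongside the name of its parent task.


This is a self-join: tasks is joined to a second copy of itself, matching each row's parent_id to another row's id. Use LEFT JOIN so rows with parent_id=NULL are kept.
  - task 1 (Test): parent_id=NULL -> NULL
  - task 2 (Deploy): parent_id=1 -> Test
  - task 3 (Document): parent_id=1 -> Test
  - task 4 (Optimize): parent_id=3 -> Document
  - task 5 (Train): parent_id=NULL -> NULL
  - task 6 (Implement): parent_id=4 -> Optimize
  - task 7 (Migrate): parent_id=5 -> Train
  - task 8 (Plan): parent_id=7 -> Migrate

SQL:
SELECT a.name AS item, b.name AS parent
FROM tasks a
LEFT JOIN tasks b ON a.parent_id = b.id

Result:
item      | parent  
----------+---------
Test      | NULL    
Deploy    | Test    
Document  | Test    
Optimize  | Document
Train     | NULL    
Implement | Optimize
Migrate   | Train   
Plan      | Migrate 


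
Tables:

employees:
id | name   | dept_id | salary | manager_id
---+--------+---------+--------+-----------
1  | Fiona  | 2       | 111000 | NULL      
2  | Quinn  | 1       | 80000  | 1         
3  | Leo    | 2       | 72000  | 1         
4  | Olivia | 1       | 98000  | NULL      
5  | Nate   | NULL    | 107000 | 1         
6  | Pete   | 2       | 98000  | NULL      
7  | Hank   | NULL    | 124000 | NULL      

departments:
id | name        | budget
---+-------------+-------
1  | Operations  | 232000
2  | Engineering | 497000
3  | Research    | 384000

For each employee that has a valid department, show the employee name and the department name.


INNER JOIN keeps only employees rows whose dept_id matches an id in departments. Walk through each employee:
  - employee 1 (Fiona): dept_id=2 -> matches Engineering
  - employee 2 (Quinn): dept_id=1 -> matches Operations
  - employee 3 (Leo): dept_id=2 -> matches Engineering
  - employee 4 (Olivia): dept_id=1 -> matches Operations
  - employee 5 (Nate): dept_id=NULL, no match -> dropped
  - employee 6 (Pete): dept_id=2 -> matches Engineering
  - employee 7 (Hank): dept_id=NULL, no match -> dropped
So 2 of 7 rows are dropped.

SQL:
SELECT a.name, b.name AS department
FROM employees a
INNER JOIN departments b ON a.dept_id = b.id

Result:
name   | department 
-------+------------
Fiona  | Engineering
Quinn  | Operations 
Leo    | Engineering
Olivia | Operations 
Pete   | Engineering


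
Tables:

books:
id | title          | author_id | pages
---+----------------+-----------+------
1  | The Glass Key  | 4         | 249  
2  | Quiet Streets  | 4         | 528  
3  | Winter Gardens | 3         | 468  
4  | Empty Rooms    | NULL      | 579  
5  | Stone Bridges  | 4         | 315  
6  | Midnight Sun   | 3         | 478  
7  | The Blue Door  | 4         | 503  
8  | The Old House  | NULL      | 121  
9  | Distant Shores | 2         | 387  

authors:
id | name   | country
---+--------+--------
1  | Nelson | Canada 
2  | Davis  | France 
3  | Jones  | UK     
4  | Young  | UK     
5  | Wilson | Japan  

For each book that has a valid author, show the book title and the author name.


INNER JOIN keeps only books rows whose author_id matches an id in authors. Walk through each book:
  - book 1 (The Glass Key): author_id=4 -> matches Young
  - book 2 (Quiet Streets): author_id=4 -> matches Young
  - book 3 (Winter Gardens): author_id=3 -> matches Jones
  - book 4 (Empty Rooms): author_id=NULL, no match -> dropped
  - book 5 (Stone Bridges): author_id=4 -> matches Young
  - book 6 (Midnight Sun): author_id=3 -> matches Jones
  - book 7 (The Blue Door): author_id=4 -> matches Young
  - book 8 (The Old House): author_id=NULL, no match -> dropped
  - book 9 (Distant Shores): author_id=2 -> matches Davis
So 2 of 9 rows are dropped.

SQL:
SELECT a.title, b.name AS author
FROM books a
INNER JOIN authors b ON a.author_id = b.id

Result:
title          | author
---------------+-------
The Glass Key  | Young 
Quiet Streets  | Young 
Winter Gardens | Jones 
Stone Bridges  | Young 
Midnight Sun   | Jones 
The Blue Door  | Young 
Distant Shores | Davis 


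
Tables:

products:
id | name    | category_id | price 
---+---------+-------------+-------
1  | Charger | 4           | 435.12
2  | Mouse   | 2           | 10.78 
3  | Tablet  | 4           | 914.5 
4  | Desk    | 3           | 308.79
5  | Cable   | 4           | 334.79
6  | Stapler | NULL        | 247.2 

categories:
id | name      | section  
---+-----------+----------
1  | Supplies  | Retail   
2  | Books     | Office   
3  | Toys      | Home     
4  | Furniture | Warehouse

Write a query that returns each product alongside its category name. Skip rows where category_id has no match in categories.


INNER JOIN keeps only products rows whose category_id matches an id in categories. Walk through each product:
  - product 1 (Charger): category_id=4 -> matches Furniture
  - product 2 (Mouse): category_id=2 -> matches Books
  - product 3 (Tablet): category_id=4 -> matches Furniture
  - product 4 (Desk): category_id=3 -> matches Toys
  - product 5 (Cable): category_id=4 -> matches Furniture
  - product 6 (Stapler): category_id=NULL, no match -> dropped
So 1 of 6 rows is dropped.

SQL:
SELECT a.name, b.name AS category
FROM products a
INNER JOIN categories b ON a.category_id = b.id

Result:
name    | category 
--------+----------
Charger | Furniture
Mouse   | Books    
Tablet  | Furniture
Desk    | Toys     
Cable   | Furniture
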